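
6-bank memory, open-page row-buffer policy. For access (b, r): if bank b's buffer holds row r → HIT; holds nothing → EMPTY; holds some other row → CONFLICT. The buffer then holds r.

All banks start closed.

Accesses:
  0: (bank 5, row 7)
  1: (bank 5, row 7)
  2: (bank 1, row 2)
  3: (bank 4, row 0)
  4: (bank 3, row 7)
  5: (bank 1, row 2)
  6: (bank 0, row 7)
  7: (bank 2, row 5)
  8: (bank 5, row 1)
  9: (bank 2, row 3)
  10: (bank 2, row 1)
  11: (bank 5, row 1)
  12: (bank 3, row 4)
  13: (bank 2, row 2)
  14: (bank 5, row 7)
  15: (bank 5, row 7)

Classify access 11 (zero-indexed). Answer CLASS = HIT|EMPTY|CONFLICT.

step 0: bank5 None->7 [EMPTY]
step 1: bank5 7->7 [HIT]
step 2: bank1 None->2 [EMPTY]
step 3: bank4 None->0 [EMPTY]
step 4: bank3 None->7 [EMPTY]
step 5: bank1 2->2 [HIT]
step 6: bank0 None->7 [EMPTY]
step 7: bank2 None->5 [EMPTY]
step 8: bank5 7->1 [CONFLICT]
step 9: bank2 5->3 [CONFLICT]
step 10: bank2 3->1 [CONFLICT]
step 11: bank5 1->1 [HIT]
step 12: bank3 7->4 [CONFLICT]
step 13: bank2 1->2 [CONFLICT]
step 14: bank5 1->7 [CONFLICT]
step 15: bank5 7->7 [HIT]

CLASS = HIT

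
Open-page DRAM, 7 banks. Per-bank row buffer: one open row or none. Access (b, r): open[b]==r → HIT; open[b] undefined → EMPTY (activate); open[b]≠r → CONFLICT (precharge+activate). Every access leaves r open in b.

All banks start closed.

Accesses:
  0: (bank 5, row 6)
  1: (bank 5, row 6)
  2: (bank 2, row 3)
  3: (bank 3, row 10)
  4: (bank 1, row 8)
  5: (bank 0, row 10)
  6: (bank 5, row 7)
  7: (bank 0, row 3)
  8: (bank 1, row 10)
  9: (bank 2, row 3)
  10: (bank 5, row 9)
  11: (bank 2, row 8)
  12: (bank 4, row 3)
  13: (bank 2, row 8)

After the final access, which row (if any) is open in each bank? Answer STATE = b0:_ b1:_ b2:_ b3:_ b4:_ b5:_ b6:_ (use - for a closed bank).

STATE = b0:3 b1:10 b2:8 b3:10 b4:3 b5:9 b6:-

step 0: bank5 None->6 [EMPTY]
step 1: bank5 6->6 [HIT]
step 2: bank2 None->3 [EMPTY]
step 3: bank3 None->10 [EMPTY]
step 4: bank1 None->8 [EMPTY]
step 5: bank0 None->10 [EMPTY]
step 6: bank5 6->7 [CONFLICT]
step 7: bank0 10->3 [CONFLICT]
step 8: bank1 8->10 [CONFLICT]
step 9: bank2 3->3 [HIT]
step 10: bank5 7->9 [CONFLICT]
step 11: bank2 3->8 [CONFLICT]
step 12: bank4 None->3 [EMPTY]
step 13: bank2 8->8 [HIT]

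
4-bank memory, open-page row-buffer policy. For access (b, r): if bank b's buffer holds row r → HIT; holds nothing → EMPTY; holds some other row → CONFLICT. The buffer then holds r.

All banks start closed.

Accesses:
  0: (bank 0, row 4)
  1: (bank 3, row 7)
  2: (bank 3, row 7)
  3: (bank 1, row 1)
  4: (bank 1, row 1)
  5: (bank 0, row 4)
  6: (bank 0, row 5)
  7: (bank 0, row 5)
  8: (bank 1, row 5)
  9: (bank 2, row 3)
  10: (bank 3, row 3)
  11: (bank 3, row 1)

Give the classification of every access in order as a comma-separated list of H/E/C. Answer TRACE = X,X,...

TRACE = E,E,H,E,H,H,C,H,C,E,C,C

0: bank 0 row 4 — prev None → EMPTY
1: bank 3 row 7 — prev None → EMPTY
2: bank 3 row 7 — prev 7 → HIT
3: bank 1 row 1 — prev None → EMPTY
4: bank 1 row 1 — prev 1 → HIT
5: bank 0 row 4 — prev 4 → HIT
6: bank 0 row 5 — prev 4 → CONFLICT
7: bank 0 row 5 — prev 5 → HIT
8: bank 1 row 5 — prev 1 → CONFLICT
9: bank 2 row 3 — prev None → EMPTY
10: bank 3 row 3 — prev 7 → CONFLICT
11: bank 3 row 1 — prev 3 → CONFLICT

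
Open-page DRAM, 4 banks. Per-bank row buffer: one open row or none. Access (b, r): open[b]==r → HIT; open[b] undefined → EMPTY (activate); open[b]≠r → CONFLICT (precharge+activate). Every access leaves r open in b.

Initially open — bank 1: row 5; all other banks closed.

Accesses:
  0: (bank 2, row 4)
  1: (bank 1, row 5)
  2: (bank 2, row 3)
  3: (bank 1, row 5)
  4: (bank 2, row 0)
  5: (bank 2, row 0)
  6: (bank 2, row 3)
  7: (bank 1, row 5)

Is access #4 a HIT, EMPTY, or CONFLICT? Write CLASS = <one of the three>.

CLASS = CONFLICT

#0 (2,4) E
#1 (1,5) H  (was 5)
#2 (2,3) C  (was 4)
#3 (1,5) H  (was 5)
#4 (2,0) C  (was 3)
#5 (2,0) H  (was 0)
#6 (2,3) C  (was 0)
#7 (1,5) H  (was 5)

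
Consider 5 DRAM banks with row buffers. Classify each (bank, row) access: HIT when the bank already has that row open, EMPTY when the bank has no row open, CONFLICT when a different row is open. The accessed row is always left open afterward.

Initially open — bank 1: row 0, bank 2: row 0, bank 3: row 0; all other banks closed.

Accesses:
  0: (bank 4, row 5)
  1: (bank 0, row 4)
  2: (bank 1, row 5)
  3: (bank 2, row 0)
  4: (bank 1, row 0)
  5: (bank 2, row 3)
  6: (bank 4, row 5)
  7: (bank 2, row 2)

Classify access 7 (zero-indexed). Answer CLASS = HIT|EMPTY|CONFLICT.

CLASS = CONFLICT

#0 (4,5) E
#1 (0,4) E
#2 (1,5) C  (was 0)
#3 (2,0) H  (was 0)
#4 (1,0) C  (was 5)
#5 (2,3) C  (was 0)
#6 (4,5) H  (was 5)
#7 (2,2) C  (was 3)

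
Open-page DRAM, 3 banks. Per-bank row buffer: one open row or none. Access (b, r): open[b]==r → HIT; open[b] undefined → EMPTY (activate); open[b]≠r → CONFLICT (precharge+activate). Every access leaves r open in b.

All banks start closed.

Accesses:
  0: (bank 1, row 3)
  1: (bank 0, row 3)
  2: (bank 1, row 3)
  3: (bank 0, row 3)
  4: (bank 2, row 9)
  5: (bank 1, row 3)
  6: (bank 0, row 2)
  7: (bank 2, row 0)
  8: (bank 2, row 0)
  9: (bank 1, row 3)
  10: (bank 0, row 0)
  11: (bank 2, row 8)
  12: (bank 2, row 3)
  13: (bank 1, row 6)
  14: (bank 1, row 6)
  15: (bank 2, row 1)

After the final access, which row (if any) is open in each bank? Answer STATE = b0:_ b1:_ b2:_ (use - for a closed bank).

STATE = b0:0 b1:6 b2:1

  [0] b1 r3: no row ⇒ E
  [1] b0 r3: no row ⇒ E
  [2] b1 r3: had r3 ⇒ H
  [3] b0 r3: had r3 ⇒ H
  [4] b2 r9: no row ⇒ E
  [5] b1 r3: had r3 ⇒ H
  [6] b0 r2: had r3 ⇒ C
  [7] b2 r0: had r9 ⇒ C
  [8] b2 r0: had r0 ⇒ H
  [9] b1 r3: had r3 ⇒ H
  [10] b0 r0: had r2 ⇒ C
  [11] b2 r8: had r0 ⇒ C
  [12] b2 r3: had r8 ⇒ C
  [13] b1 r6: had r3 ⇒ C
  [14] b1 r6: had r6 ⇒ H
  [15] b2 r1: had r3 ⇒ C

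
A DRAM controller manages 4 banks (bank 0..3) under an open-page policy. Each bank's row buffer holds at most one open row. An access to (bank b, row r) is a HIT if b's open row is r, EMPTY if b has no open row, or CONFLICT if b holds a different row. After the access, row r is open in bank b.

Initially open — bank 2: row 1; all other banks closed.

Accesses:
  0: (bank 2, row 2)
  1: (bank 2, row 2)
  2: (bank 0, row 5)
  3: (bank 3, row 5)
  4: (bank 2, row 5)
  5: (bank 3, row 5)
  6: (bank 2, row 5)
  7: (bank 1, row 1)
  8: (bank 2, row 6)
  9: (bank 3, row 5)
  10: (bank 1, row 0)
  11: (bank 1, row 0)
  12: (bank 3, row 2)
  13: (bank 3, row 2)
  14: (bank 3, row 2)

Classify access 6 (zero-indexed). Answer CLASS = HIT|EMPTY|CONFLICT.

0: bank 2 row 2 — prev 1 → CONFLICT
1: bank 2 row 2 — prev 2 → HIT
2: bank 0 row 5 — prev None → EMPTY
3: bank 3 row 5 — prev None → EMPTY
4: bank 2 row 5 — prev 2 → CONFLICT
5: bank 3 row 5 — prev 5 → HIT
6: bank 2 row 5 — prev 5 → HIT
7: bank 1 row 1 — prev None → EMPTY
8: bank 2 row 6 — prev 5 → CONFLICT
9: bank 3 row 5 — prev 5 → HIT
10: bank 1 row 0 — prev 1 → CONFLICT
11: bank 1 row 0 — prev 0 → HIT
12: bank 3 row 2 — prev 5 → CONFLICT
13: bank 3 row 2 — prev 2 → HIT
14: bank 3 row 2 — prev 2 → HIT

CLASS = HIT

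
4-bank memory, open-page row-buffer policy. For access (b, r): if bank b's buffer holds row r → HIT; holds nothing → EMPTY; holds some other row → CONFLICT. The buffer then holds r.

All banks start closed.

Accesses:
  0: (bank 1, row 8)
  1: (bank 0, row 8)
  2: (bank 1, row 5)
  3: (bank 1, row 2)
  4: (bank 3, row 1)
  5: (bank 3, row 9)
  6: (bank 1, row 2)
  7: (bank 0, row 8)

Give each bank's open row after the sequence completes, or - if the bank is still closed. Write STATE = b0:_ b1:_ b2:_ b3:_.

#0 (1,8) E
#1 (0,8) E
#2 (1,5) C  (was 8)
#3 (1,2) C  (was 5)
#4 (3,1) E
#5 (3,9) C  (was 1)
#6 (1,2) H  (was 2)
#7 (0,8) H  (was 8)

STATE = b0:8 b1:2 b2:- b3:9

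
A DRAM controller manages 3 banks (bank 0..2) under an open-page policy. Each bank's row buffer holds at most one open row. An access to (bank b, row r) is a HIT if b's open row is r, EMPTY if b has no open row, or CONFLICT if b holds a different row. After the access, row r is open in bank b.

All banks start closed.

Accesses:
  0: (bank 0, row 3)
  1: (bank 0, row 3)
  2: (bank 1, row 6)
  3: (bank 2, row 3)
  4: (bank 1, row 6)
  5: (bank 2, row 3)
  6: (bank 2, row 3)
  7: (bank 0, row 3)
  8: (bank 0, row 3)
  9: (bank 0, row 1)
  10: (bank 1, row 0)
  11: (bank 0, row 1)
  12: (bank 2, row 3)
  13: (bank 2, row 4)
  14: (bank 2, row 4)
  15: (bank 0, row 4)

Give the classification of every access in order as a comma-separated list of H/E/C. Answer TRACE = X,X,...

TRACE = E,H,E,E,H,H,H,H,H,C,C,H,H,C,H,C

#0 (0,3) E
#1 (0,3) H  (was 3)
#2 (1,6) E
#3 (2,3) E
#4 (1,6) H  (was 6)
#5 (2,3) H  (was 3)
#6 (2,3) H  (was 3)
#7 (0,3) H  (was 3)
#8 (0,3) H  (was 3)
#9 (0,1) C  (was 3)
#10 (1,0) C  (was 6)
#11 (0,1) H  (was 1)
#12 (2,3) H  (was 3)
#13 (2,4) C  (was 3)
#14 (2,4) H  (was 4)
#15 (0,4) C  (was 1)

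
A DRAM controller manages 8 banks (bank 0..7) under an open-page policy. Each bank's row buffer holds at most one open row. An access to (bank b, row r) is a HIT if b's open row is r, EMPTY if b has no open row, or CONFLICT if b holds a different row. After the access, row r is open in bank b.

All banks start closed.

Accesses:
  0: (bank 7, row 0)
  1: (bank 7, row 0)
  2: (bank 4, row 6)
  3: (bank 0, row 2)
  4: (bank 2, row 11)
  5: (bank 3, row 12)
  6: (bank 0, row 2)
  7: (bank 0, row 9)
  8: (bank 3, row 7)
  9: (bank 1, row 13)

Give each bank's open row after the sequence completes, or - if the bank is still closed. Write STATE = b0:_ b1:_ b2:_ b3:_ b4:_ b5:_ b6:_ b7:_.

STATE = b0:9 b1:13 b2:11 b3:7 b4:6 b5:- b6:- b7:0

0: bank 7 row 0 — prev None → EMPTY
1: bank 7 row 0 — prev 0 → HIT
2: bank 4 row 6 — prev None → EMPTY
3: bank 0 row 2 — prev None → EMPTY
4: bank 2 row 11 — prev None → EMPTY
5: bank 3 row 12 — prev None → EMPTY
6: bank 0 row 2 — prev 2 → HIT
7: bank 0 row 9 — prev 2 → CONFLICT
8: bank 3 row 7 — prev 12 → CONFLICT
9: bank 1 row 13 — prev None → EMPTY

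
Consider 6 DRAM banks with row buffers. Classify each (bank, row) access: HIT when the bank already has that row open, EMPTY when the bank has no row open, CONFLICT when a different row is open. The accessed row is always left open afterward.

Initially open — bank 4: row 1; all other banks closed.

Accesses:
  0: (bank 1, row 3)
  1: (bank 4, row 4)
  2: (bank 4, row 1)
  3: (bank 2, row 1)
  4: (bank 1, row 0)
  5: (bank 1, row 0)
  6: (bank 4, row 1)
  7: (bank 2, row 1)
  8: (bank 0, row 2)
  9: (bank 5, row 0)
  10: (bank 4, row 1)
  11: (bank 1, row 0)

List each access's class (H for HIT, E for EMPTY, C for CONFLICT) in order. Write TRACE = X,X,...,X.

step 0: bank1 None->3 [EMPTY]
step 1: bank4 1->4 [CONFLICT]
step 2: bank4 4->1 [CONFLICT]
step 3: bank2 None->1 [EMPTY]
step 4: bank1 3->0 [CONFLICT]
step 5: bank1 0->0 [HIT]
step 6: bank4 1->1 [HIT]
step 7: bank2 1->1 [HIT]
step 8: bank0 None->2 [EMPTY]
step 9: bank5 None->0 [EMPTY]
step 10: bank4 1->1 [HIT]
step 11: bank1 0->0 [HIT]

TRACE = E,C,C,E,C,H,H,H,E,E,H,H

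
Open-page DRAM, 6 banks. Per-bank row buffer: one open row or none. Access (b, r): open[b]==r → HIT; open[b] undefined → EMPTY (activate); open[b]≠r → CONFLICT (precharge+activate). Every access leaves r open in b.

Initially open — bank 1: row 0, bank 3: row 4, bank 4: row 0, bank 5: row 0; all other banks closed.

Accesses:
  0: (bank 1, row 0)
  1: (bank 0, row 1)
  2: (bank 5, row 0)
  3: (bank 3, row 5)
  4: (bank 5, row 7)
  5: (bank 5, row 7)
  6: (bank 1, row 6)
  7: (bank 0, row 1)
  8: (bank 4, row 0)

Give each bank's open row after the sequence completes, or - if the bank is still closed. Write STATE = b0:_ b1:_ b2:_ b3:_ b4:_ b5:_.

step 0: bank1 0->0 [HIT]
step 1: bank0 None->1 [EMPTY]
step 2: bank5 0->0 [HIT]
step 3: bank3 4->5 [CONFLICT]
step 4: bank5 0->7 [CONFLICT]
step 5: bank5 7->7 [HIT]
step 6: bank1 0->6 [CONFLICT]
step 7: bank0 1->1 [HIT]
step 8: bank4 0->0 [HIT]

STATE = b0:1 b1:6 b2:- b3:5 b4:0 b5:7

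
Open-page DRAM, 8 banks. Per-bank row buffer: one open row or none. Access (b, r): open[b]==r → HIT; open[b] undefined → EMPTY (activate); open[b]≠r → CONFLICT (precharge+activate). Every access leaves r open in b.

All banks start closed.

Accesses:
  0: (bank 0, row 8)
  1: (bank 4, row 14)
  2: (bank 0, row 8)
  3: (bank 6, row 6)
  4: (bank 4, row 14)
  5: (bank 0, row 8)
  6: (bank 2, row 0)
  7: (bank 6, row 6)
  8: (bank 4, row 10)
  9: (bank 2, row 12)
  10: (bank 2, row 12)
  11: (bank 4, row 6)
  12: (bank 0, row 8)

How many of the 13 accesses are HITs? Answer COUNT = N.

step 0: bank0 None->8 [EMPTY]
step 1: bank4 None->14 [EMPTY]
step 2: bank0 8->8 [HIT]
step 3: bank6 None->6 [EMPTY]
step 4: bank4 14->14 [HIT]
step 5: bank0 8->8 [HIT]
step 6: bank2 None->0 [EMPTY]
step 7: bank6 6->6 [HIT]
step 8: bank4 14->10 [CONFLICT]
step 9: bank2 0->12 [CONFLICT]
step 10: bank2 12->12 [HIT]
step 11: bank4 10->6 [CONFLICT]
step 12: bank0 8->8 [HIT]

COUNT = 6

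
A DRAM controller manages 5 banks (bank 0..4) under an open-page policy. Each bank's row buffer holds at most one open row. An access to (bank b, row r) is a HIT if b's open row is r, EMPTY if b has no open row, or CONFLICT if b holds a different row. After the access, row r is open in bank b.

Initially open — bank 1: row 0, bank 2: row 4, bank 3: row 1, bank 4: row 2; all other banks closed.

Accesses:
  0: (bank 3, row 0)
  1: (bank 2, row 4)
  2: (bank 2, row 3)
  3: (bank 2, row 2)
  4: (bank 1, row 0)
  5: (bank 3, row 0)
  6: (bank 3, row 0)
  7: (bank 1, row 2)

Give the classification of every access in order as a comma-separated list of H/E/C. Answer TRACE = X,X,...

step 0: bank3 1->0 [CONFLICT]
step 1: bank2 4->4 [HIT]
step 2: bank2 4->3 [CONFLICT]
step 3: bank2 3->2 [CONFLICT]
step 4: bank1 0->0 [HIT]
step 5: bank3 0->0 [HIT]
step 6: bank3 0->0 [HIT]
step 7: bank1 0->2 [CONFLICT]

TRACE = C,H,C,C,H,H,H,C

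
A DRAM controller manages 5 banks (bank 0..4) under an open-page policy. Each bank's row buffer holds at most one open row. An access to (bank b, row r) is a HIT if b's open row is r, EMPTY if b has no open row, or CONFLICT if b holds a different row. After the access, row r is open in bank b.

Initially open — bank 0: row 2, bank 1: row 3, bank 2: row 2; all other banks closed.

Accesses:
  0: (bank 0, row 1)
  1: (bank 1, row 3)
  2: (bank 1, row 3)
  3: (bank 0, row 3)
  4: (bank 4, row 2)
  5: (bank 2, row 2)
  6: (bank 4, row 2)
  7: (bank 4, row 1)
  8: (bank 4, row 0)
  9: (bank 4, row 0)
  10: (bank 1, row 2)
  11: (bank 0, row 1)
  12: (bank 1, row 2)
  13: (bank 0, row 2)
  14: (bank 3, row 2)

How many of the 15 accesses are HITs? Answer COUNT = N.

  [0] b0 r1: had r2 ⇒ C
  [1] b1 r3: had r3 ⇒ H
  [2] b1 r3: had r3 ⇒ H
  [3] b0 r3: had r1 ⇒ C
  [4] b4 r2: no row ⇒ E
  [5] b2 r2: had r2 ⇒ H
  [6] b4 r2: had r2 ⇒ H
  [7] b4 r1: had r2 ⇒ C
  [8] b4 r0: had r1 ⇒ C
  [9] b4 r0: had r0 ⇒ H
  [10] b1 r2: had r3 ⇒ C
  [11] b0 r1: had r3 ⇒ C
  [12] b1 r2: had r2 ⇒ H
  [13] b0 r2: had r1 ⇒ C
  [14] b3 r2: no row ⇒ E

COUNT = 6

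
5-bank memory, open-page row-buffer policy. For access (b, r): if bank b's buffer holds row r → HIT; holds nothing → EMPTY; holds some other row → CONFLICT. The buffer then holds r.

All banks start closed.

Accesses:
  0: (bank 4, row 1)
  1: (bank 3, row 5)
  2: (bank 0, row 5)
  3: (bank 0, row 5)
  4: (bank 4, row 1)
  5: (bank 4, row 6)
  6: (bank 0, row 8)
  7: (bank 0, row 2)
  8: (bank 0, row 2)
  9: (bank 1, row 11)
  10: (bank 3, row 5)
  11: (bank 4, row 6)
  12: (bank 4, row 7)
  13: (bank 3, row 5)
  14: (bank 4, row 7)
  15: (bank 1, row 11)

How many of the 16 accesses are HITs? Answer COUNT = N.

  [0] b4 r1: no row ⇒ E
  [1] b3 r5: no row ⇒ E
  [2] b0 r5: no row ⇒ E
  [3] b0 r5: had r5 ⇒ H
  [4] b4 r1: had r1 ⇒ H
  [5] b4 r6: had r1 ⇒ C
  [6] b0 r8: had r5 ⇒ C
  [7] b0 r2: had r8 ⇒ C
  [8] b0 r2: had r2 ⇒ H
  [9] b1 r11: no row ⇒ E
  [10] b3 r5: had r5 ⇒ H
  [11] b4 r6: had r6 ⇒ H
  [12] b4 r7: had r6 ⇒ C
  [13] b3 r5: had r5 ⇒ H
  [14] b4 r7: had r7 ⇒ H
  [15] b1 r11: had r11 ⇒ H

COUNT = 8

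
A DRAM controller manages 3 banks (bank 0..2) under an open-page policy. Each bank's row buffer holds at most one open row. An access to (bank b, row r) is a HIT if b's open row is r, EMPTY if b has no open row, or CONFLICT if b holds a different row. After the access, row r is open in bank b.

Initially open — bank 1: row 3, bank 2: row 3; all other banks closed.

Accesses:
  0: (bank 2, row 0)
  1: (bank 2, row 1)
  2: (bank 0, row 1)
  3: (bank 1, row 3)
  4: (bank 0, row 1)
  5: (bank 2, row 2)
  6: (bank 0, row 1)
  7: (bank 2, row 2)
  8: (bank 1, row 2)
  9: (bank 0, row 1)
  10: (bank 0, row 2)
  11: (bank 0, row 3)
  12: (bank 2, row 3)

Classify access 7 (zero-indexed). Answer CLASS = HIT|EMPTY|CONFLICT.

0: bank 2 row 0 — prev 3 → CONFLICT
1: bank 2 row 1 — prev 0 → CONFLICT
2: bank 0 row 1 — prev None → EMPTY
3: bank 1 row 3 — prev 3 → HIT
4: bank 0 row 1 — prev 1 → HIT
5: bank 2 row 2 — prev 1 → CONFLICT
6: bank 0 row 1 — prev 1 → HIT
7: bank 2 row 2 — prev 2 → HIT
8: bank 1 row 2 — prev 3 → CONFLICT
9: bank 0 row 1 — prev 1 → HIT
10: bank 0 row 2 — prev 1 → CONFLICT
11: bank 0 row 3 — prev 2 → CONFLICT
12: bank 2 row 3 — prev 2 → CONFLICT

CLASS = HIT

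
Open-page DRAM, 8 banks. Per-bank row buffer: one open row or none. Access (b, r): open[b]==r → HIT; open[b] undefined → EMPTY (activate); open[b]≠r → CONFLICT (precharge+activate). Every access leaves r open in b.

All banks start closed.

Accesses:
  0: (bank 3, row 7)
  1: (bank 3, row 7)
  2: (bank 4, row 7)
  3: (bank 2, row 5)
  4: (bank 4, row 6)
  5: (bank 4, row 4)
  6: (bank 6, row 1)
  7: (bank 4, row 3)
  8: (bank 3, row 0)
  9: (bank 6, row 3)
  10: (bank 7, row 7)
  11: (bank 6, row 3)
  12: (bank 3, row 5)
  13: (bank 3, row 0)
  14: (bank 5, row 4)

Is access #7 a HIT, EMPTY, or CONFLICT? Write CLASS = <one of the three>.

CLASS = CONFLICT

step 0: bank3 None->7 [EMPTY]
step 1: bank3 7->7 [HIT]
step 2: bank4 None->7 [EMPTY]
step 3: bank2 None->5 [EMPTY]
step 4: bank4 7->6 [CONFLICT]
step 5: bank4 6->4 [CONFLICT]
step 6: bank6 None->1 [EMPTY]
step 7: bank4 4->3 [CONFLICT]
step 8: bank3 7->0 [CONFLICT]
step 9: bank6 1->3 [CONFLICT]
step 10: bank7 None->7 [EMPTY]
step 11: bank6 3->3 [HIT]
step 12: bank3 0->5 [CONFLICT]
step 13: bank3 5->0 [CONFLICT]
step 14: bank5 None->4 [EMPTY]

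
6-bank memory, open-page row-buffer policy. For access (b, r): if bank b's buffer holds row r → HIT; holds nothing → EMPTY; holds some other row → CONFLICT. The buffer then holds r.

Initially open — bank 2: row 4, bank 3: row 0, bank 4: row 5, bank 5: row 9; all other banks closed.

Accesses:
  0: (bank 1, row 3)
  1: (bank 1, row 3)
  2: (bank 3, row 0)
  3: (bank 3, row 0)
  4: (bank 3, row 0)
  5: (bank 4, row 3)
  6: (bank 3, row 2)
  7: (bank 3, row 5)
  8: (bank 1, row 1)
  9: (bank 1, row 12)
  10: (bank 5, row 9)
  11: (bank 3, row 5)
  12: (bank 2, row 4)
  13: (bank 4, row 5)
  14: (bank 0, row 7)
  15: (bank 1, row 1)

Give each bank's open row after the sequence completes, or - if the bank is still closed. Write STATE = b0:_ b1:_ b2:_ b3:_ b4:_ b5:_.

0: bank 1 row 3 — prev None → EMPTY
1: bank 1 row 3 — prev 3 → HIT
2: bank 3 row 0 — prev 0 → HIT
3: bank 3 row 0 — prev 0 → HIT
4: bank 3 row 0 — prev 0 → HIT
5: bank 4 row 3 — prev 5 → CONFLICT
6: bank 3 row 2 — prev 0 → CONFLICT
7: bank 3 row 5 — prev 2 → CONFLICT
8: bank 1 row 1 — prev 3 → CONFLICT
9: bank 1 row 12 — prev 1 → CONFLICT
10: bank 5 row 9 — prev 9 → HIT
11: bank 3 row 5 — prev 5 → HIT
12: bank 2 row 4 — prev 4 → HIT
13: bank 4 row 5 — prev 3 → CONFLICT
14: bank 0 row 7 — prev None → EMPTY
15: bank 1 row 1 — prev 12 → CONFLICT

STATE = b0:7 b1:1 b2:4 b3:5 b4:5 b5:9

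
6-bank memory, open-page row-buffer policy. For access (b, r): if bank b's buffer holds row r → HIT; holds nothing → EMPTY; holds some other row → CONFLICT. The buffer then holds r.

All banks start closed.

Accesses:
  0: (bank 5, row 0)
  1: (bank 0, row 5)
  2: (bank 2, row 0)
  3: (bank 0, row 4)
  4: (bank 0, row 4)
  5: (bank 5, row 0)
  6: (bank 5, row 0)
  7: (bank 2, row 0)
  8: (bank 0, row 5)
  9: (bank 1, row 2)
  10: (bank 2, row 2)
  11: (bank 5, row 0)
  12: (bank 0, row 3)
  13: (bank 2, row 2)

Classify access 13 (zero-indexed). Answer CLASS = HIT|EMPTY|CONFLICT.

  [0] b5 r0: no row ⇒ E
  [1] b0 r5: no row ⇒ E
  [2] b2 r0: no row ⇒ E
  [3] b0 r4: had r5 ⇒ C
  [4] b0 r4: had r4 ⇒ H
  [5] b5 r0: had r0 ⇒ H
  [6] b5 r0: had r0 ⇒ H
  [7] b2 r0: had r0 ⇒ H
  [8] b0 r5: had r4 ⇒ C
  [9] b1 r2: no row ⇒ E
  [10] b2 r2: had r0 ⇒ C
  [11] b5 r0: had r0 ⇒ H
  [12] b0 r3: had r5 ⇒ C
  [13] b2 r2: had r2 ⇒ H

CLASS = HIT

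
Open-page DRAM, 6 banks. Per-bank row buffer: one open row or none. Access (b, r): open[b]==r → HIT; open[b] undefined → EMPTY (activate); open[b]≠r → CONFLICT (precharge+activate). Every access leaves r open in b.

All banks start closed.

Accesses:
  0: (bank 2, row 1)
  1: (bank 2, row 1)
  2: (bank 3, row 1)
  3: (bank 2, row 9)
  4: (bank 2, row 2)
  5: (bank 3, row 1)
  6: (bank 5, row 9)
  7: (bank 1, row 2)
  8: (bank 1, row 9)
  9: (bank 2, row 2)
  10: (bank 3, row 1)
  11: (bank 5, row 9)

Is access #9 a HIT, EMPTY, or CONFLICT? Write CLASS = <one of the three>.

CLASS = HIT

0: bank 2 row 1 — prev None → EMPTY
1: bank 2 row 1 — prev 1 → HIT
2: bank 3 row 1 — prev None → EMPTY
3: bank 2 row 9 — prev 1 → CONFLICT
4: bank 2 row 2 — prev 9 → CONFLICT
5: bank 3 row 1 — prev 1 → HIT
6: bank 5 row 9 — prev None → EMPTY
7: bank 1 row 2 — prev None → EMPTY
8: bank 1 row 9 — prev 2 → CONFLICT
9: bank 2 row 2 — prev 2 → HIT
10: bank 3 row 1 — prev 1 → HIT
11: bank 5 row 9 — prev 9 → HIT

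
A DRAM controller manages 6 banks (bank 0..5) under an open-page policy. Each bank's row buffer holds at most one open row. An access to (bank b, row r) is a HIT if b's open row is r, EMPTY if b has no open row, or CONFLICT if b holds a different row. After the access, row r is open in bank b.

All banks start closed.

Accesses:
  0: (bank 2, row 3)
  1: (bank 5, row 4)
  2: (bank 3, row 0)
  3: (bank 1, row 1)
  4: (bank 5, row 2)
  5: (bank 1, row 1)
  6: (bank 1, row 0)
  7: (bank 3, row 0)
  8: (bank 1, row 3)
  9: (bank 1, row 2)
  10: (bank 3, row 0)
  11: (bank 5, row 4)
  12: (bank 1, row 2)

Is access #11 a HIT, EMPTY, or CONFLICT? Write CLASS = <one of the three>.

  [0] b2 r3: no row ⇒ E
  [1] b5 r4: no row ⇒ E
  [2] b3 r0: no row ⇒ E
  [3] b1 r1: no row ⇒ E
  [4] b5 r2: had r4 ⇒ C
  [5] b1 r1: had r1 ⇒ H
  [6] b1 r0: had r1 ⇒ C
  [7] b3 r0: had r0 ⇒ H
  [8] b1 r3: had r0 ⇒ C
  [9] b1 r2: had r3 ⇒ C
  [10] b3 r0: had r0 ⇒ H
  [11] b5 r4: had r2 ⇒ C
  [12] b1 r2: had r2 ⇒ H

CLASS = CONFLICT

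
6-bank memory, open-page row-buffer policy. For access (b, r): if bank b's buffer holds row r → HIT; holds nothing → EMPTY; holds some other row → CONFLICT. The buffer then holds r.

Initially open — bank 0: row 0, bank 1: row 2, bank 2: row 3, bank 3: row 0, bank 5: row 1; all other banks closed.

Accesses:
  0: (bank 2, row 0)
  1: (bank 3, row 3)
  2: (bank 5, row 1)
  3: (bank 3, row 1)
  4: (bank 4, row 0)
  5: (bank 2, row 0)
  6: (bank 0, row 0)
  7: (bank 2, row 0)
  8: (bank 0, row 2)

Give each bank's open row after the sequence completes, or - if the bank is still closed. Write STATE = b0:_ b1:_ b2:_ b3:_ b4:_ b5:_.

STATE = b0:2 b1:2 b2:0 b3:1 b4:0 b5:1

step 0: bank2 3->0 [CONFLICT]
step 1: bank3 0->3 [CONFLICT]
step 2: bank5 1->1 [HIT]
step 3: bank3 3->1 [CONFLICT]
step 4: bank4 None->0 [EMPTY]
step 5: bank2 0->0 [HIT]
step 6: bank0 0->0 [HIT]
step 7: bank2 0->0 [HIT]
step 8: bank0 0->2 [CONFLICT]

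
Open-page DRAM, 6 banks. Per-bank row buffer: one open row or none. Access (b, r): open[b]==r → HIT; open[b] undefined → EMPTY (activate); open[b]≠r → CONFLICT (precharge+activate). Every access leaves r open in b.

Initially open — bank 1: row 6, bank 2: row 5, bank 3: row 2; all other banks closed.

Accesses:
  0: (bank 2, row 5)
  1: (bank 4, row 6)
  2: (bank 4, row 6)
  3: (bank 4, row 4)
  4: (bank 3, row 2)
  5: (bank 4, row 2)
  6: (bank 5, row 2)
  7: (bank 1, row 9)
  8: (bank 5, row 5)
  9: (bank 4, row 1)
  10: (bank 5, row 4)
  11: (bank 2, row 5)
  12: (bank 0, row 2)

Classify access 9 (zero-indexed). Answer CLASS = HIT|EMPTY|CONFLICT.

CLASS = CONFLICT

step 0: bank2 5->5 [HIT]
step 1: bank4 None->6 [EMPTY]
step 2: bank4 6->6 [HIT]
step 3: bank4 6->4 [CONFLICT]
step 4: bank3 2->2 [HIT]
step 5: bank4 4->2 [CONFLICT]
step 6: bank5 None->2 [EMPTY]
step 7: bank1 6->9 [CONFLICT]
step 8: bank5 2->5 [CONFLICT]
step 9: bank4 2->1 [CONFLICT]
step 10: bank5 5->4 [CONFLICT]
step 11: bank2 5->5 [HIT]
step 12: bank0 None->2 [EMPTY]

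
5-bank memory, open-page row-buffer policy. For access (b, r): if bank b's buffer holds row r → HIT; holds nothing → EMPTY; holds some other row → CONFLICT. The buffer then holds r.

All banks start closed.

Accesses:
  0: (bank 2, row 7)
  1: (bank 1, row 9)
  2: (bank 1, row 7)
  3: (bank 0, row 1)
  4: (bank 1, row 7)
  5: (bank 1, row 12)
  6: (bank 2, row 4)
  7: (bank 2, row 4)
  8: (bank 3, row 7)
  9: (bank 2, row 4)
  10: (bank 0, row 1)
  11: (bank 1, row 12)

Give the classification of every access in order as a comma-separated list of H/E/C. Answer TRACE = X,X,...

TRACE = E,E,C,E,H,C,C,H,E,H,H,H

  [0] b2 r7: no row ⇒ E
  [1] b1 r9: no row ⇒ E
  [2] b1 r7: had r9 ⇒ C
  [3] b0 r1: no row ⇒ E
  [4] b1 r7: had r7 ⇒ H
  [5] b1 r12: had r7 ⇒ C
  [6] b2 r4: had r7 ⇒ C
  [7] b2 r4: had r4 ⇒ H
  [8] b3 r7: no row ⇒ E
  [9] b2 r4: had r4 ⇒ H
  [10] b0 r1: had r1 ⇒ H
  [11] b1 r12: had r12 ⇒ H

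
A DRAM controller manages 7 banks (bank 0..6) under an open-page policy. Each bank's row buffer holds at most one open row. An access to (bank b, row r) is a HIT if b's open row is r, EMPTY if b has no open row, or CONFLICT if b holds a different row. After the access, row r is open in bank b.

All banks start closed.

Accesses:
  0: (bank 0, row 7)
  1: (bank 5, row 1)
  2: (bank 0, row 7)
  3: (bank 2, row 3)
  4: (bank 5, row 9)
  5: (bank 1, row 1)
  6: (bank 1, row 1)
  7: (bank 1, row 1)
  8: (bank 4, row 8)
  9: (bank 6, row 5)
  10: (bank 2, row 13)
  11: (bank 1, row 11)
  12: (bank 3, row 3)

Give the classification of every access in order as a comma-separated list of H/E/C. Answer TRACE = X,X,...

TRACE = E,E,H,E,C,E,H,H,E,E,C,C,E

  [0] b0 r7: no row ⇒ E
  [1] b5 r1: no row ⇒ E
  [2] b0 r7: had r7 ⇒ H
  [3] b2 r3: no row ⇒ E
  [4] b5 r9: had r1 ⇒ C
  [5] b1 r1: no row ⇒ E
  [6] b1 r1: had r1 ⇒ H
  [7] b1 r1: had r1 ⇒ H
  [8] b4 r8: no row ⇒ E
  [9] b6 r5: no row ⇒ E
  [10] b2 r13: had r3 ⇒ C
  [11] b1 r11: had r1 ⇒ C
  [12] b3 r3: no row ⇒ E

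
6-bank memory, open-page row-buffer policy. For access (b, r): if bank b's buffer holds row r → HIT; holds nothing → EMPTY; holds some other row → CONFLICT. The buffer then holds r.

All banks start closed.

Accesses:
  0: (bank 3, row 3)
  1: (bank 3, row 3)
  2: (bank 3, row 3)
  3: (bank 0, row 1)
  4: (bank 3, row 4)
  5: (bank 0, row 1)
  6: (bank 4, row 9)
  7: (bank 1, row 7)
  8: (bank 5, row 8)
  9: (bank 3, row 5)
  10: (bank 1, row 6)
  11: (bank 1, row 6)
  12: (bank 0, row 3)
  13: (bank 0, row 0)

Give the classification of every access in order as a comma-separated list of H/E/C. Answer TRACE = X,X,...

TRACE = E,H,H,E,C,H,E,E,E,C,C,H,C,C

step 0: bank3 None->3 [EMPTY]
step 1: bank3 3->3 [HIT]
step 2: bank3 3->3 [HIT]
step 3: bank0 None->1 [EMPTY]
step 4: bank3 3->4 [CONFLICT]
step 5: bank0 1->1 [HIT]
step 6: bank4 None->9 [EMPTY]
step 7: bank1 None->7 [EMPTY]
step 8: bank5 None->8 [EMPTY]
step 9: bank3 4->5 [CONFLICT]
step 10: bank1 7->6 [CONFLICT]
step 11: bank1 6->6 [HIT]
step 12: bank0 1->3 [CONFLICT]
step 13: bank0 3->0 [CONFLICT]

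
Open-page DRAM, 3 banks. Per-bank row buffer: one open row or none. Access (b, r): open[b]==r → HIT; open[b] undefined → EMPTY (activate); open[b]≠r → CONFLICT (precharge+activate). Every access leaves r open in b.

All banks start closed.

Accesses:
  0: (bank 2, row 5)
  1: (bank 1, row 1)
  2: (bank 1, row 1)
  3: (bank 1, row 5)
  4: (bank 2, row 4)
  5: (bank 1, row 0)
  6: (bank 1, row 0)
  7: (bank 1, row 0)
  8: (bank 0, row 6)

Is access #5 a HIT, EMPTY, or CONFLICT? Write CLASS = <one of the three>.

CLASS = CONFLICT

  [0] b2 r5: no row ⇒ E
  [1] b1 r1: no row ⇒ E
  [2] b1 r1: had r1 ⇒ H
  [3] b1 r5: had r1 ⇒ C
  [4] b2 r4: had r5 ⇒ C
  [5] b1 r0: had r5 ⇒ C
  [6] b1 r0: had r0 ⇒ H
  [7] b1 r0: had r0 ⇒ H
  [8] b0 r6: no row ⇒ E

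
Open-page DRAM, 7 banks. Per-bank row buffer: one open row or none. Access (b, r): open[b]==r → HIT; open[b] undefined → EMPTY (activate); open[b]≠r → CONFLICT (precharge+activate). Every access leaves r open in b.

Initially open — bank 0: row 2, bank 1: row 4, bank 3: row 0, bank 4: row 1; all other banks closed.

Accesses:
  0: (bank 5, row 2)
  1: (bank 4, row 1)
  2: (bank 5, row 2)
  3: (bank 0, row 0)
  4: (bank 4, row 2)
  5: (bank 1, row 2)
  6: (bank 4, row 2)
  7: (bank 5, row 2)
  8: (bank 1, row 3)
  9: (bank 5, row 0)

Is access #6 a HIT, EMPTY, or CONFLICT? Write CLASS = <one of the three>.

#0 (5,2) E
#1 (4,1) H  (was 1)
#2 (5,2) H  (was 2)
#3 (0,0) C  (was 2)
#4 (4,2) C  (was 1)
#5 (1,2) C  (was 4)
#6 (4,2) H  (was 2)
#7 (5,2) H  (was 2)
#8 (1,3) C  (was 2)
#9 (5,0) C  (was 2)

CLASS = HIT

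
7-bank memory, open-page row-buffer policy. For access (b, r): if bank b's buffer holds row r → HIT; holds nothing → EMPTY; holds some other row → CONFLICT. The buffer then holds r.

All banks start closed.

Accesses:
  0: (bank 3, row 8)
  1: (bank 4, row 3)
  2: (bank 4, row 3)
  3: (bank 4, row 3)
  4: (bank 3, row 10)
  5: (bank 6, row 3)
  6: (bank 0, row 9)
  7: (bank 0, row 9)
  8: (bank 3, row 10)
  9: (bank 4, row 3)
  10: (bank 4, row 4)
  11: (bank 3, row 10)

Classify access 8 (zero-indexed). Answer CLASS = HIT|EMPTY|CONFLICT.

CLASS = HIT

  [0] b3 r8: no row ⇒ E
  [1] b4 r3: no row ⇒ E
  [2] b4 r3: had r3 ⇒ H
  [3] b4 r3: had r3 ⇒ H
  [4] b3 r10: had r8 ⇒ C
  [5] b6 r3: no row ⇒ E
  [6] b0 r9: no row ⇒ E
  [7] b0 r9: had r9 ⇒ H
  [8] b3 r10: had r10 ⇒ H
  [9] b4 r3: had r3 ⇒ H
  [10] b4 r4: had r3 ⇒ C
  [11] b3 r10: had r10 ⇒ H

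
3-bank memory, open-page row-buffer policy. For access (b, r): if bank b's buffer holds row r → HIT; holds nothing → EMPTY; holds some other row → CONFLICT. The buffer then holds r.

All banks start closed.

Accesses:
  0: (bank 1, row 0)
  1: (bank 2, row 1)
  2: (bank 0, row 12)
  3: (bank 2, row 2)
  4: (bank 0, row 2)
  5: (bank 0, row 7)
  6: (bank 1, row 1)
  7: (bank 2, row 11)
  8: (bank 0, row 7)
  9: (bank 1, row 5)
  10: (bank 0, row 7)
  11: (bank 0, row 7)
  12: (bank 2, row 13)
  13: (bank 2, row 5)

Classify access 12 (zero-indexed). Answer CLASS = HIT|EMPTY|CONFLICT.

step 0: bank1 None->0 [EMPTY]
step 1: bank2 None->1 [EMPTY]
step 2: bank0 None->12 [EMPTY]
step 3: bank2 1->2 [CONFLICT]
step 4: bank0 12->2 [CONFLICT]
step 5: bank0 2->7 [CONFLICT]
step 6: bank1 0->1 [CONFLICT]
step 7: bank2 2->11 [CONFLICT]
step 8: bank0 7->7 [HIT]
step 9: bank1 1->5 [CONFLICT]
step 10: bank0 7->7 [HIT]
step 11: bank0 7->7 [HIT]
step 12: bank2 11->13 [CONFLICT]
step 13: bank2 13->5 [CONFLICT]

CLASS = CONFLICT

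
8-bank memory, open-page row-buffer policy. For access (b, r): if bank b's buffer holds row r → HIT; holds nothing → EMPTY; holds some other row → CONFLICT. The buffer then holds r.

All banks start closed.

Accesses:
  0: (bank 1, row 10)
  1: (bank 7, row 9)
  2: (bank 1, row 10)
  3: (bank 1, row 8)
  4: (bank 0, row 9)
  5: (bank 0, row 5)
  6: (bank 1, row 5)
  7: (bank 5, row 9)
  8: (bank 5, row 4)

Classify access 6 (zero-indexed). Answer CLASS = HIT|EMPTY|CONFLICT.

CLASS = CONFLICT

  [0] b1 r10: no row ⇒ E
  [1] b7 r9: no row ⇒ E
  [2] b1 r10: had r10 ⇒ H
  [3] b1 r8: had r10 ⇒ C
  [4] b0 r9: no row ⇒ E
  [5] b0 r5: had r9 ⇒ C
  [6] b1 r5: had r8 ⇒ C
  [7] b5 r9: no row ⇒ E
  [8] b5 r4: had r9 ⇒ C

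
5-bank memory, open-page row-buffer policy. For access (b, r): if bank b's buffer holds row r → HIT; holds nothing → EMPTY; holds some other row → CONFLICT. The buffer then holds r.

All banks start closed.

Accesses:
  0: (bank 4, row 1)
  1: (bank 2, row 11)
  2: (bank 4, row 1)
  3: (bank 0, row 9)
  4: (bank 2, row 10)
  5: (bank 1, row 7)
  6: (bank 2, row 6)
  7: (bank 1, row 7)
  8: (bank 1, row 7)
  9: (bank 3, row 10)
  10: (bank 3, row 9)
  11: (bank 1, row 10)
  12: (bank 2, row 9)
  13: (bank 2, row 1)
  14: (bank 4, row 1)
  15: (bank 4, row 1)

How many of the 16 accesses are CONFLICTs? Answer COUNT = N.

#0 (4,1) E
#1 (2,11) E
#2 (4,1) H  (was 1)
#3 (0,9) E
#4 (2,10) C  (was 11)
#5 (1,7) E
#6 (2,6) C  (was 10)
#7 (1,7) H  (was 7)
#8 (1,7) H  (was 7)
#9 (3,10) E
#10 (3,9) C  (was 10)
#11 (1,10) C  (was 7)
#12 (2,9) C  (was 6)
#13 (2,1) C  (was 9)
#14 (4,1) H  (was 1)
#15 (4,1) H  (was 1)

COUNT = 6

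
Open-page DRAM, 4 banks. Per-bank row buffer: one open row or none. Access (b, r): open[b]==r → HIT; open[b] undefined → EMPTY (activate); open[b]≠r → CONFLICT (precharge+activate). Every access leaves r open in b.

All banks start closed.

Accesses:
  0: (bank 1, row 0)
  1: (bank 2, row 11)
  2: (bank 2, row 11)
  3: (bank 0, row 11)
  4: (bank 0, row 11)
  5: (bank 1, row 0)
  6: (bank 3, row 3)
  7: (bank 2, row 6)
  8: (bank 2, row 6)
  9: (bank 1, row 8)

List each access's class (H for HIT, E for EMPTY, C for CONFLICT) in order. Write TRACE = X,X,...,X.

TRACE = E,E,H,E,H,H,E,C,H,C

  [0] b1 r0: no row ⇒ E
  [1] b2 r11: no row ⇒ E
  [2] b2 r11: had r11 ⇒ H
  [3] b0 r11: no row ⇒ E
  [4] b0 r11: had r11 ⇒ H
  [5] b1 r0: had r0 ⇒ H
  [6] b3 r3: no row ⇒ E
  [7] b2 r6: had r11 ⇒ C
  [8] b2 r6: had r6 ⇒ H
  [9] b1 r8: had r0 ⇒ C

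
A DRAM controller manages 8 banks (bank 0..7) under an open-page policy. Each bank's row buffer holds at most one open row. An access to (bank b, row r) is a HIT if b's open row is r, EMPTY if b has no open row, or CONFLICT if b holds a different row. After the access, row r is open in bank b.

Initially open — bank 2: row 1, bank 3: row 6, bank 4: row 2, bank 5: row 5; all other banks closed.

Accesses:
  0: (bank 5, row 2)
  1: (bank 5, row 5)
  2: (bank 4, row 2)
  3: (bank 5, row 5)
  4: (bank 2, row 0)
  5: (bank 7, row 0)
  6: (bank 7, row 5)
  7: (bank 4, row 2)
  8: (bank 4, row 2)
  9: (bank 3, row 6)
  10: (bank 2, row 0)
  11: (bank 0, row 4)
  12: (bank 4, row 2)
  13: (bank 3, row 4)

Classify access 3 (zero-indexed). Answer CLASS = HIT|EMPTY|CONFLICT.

CLASS = HIT

#0 (5,2) C  (was 5)
#1 (5,5) C  (was 2)
#2 (4,2) H  (was 2)
#3 (5,5) H  (was 5)
#4 (2,0) C  (was 1)
#5 (7,0) E
#6 (7,5) C  (was 0)
#7 (4,2) H  (was 2)
#8 (4,2) H  (was 2)
#9 (3,6) H  (was 6)
#10 (2,0) H  (was 0)
#11 (0,4) E
#12 (4,2) H  (was 2)
#13 (3,4) C  (was 6)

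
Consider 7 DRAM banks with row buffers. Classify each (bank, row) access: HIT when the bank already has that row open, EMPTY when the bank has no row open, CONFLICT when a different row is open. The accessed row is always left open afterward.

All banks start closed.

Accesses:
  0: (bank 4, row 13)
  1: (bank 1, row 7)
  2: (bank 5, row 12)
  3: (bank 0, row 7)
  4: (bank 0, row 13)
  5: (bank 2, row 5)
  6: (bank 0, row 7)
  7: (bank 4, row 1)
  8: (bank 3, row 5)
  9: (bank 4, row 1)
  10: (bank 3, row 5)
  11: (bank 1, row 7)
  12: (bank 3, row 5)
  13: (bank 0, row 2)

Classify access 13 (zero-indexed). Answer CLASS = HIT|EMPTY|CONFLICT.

#0 (4,13) E
#1 (1,7) E
#2 (5,12) E
#3 (0,7) E
#4 (0,13) C  (was 7)
#5 (2,5) E
#6 (0,7) C  (was 13)
#7 (4,1) C  (was 13)
#8 (3,5) E
#9 (4,1) H  (was 1)
#10 (3,5) H  (was 5)
#11 (1,7) H  (was 7)
#12 (3,5) H  (was 5)
#13 (0,2) C  (was 7)

CLASS = CONFLICT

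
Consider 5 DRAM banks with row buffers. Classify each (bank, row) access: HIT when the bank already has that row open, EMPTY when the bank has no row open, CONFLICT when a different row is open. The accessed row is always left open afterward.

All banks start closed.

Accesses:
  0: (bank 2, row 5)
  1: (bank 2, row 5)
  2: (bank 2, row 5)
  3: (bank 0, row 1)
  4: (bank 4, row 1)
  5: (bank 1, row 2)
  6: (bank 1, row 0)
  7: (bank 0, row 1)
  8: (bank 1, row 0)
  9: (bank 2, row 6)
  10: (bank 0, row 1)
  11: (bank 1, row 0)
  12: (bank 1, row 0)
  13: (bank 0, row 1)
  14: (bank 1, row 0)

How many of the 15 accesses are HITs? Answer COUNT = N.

#0 (2,5) E
#1 (2,5) H  (was 5)
#2 (2,5) H  (was 5)
#3 (0,1) E
#4 (4,1) E
#5 (1,2) E
#6 (1,0) C  (was 2)
#7 (0,1) H  (was 1)
#8 (1,0) H  (was 0)
#9 (2,6) C  (was 5)
#10 (0,1) H  (was 1)
#11 (1,0) H  (was 0)
#12 (1,0) H  (was 0)
#13 (0,1) H  (was 1)
#14 (1,0) H  (was 0)

COUNT = 9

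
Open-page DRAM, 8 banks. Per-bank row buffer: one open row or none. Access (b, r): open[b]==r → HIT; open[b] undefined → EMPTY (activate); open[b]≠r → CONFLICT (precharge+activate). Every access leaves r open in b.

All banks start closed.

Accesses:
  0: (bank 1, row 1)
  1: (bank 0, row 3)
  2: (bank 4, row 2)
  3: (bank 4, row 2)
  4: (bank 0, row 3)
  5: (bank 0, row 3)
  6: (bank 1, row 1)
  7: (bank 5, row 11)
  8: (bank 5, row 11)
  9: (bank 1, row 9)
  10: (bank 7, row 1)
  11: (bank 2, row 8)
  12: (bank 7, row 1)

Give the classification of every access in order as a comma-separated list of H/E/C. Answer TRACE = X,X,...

  [0] b1 r1: no row ⇒ E
  [1] b0 r3: no row ⇒ E
  [2] b4 r2: no row ⇒ E
  [3] b4 r2: had r2 ⇒ H
  [4] b0 r3: had r3 ⇒ H
  [5] b0 r3: had r3 ⇒ H
  [6] b1 r1: had r1 ⇒ H
  [7] b5 r11: no row ⇒ E
  [8] b5 r11: had r11 ⇒ H
  [9] b1 r9: had r1 ⇒ C
  [10] b7 r1: no row ⇒ E
  [11] b2 r8: no row ⇒ E
  [12] b7 r1: had r1 ⇒ H

TRACE = E,E,E,H,H,H,H,E,H,C,E,E,H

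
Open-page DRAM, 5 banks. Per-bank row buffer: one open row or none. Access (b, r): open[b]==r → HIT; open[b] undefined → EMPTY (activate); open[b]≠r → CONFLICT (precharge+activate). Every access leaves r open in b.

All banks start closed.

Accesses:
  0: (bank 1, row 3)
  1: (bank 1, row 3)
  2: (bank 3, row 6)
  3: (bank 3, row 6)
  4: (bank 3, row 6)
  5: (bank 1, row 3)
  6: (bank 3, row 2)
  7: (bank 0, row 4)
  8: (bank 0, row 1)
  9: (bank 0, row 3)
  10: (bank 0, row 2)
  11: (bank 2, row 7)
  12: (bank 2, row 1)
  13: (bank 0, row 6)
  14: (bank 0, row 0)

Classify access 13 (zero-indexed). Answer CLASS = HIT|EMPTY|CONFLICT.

CLASS = CONFLICT

0: bank 1 row 3 — prev None → EMPTY
1: bank 1 row 3 — prev 3 → HIT
2: bank 3 row 6 — prev None → EMPTY
3: bank 3 row 6 — prev 6 → HIT
4: bank 3 row 6 — prev 6 → HIT
5: bank 1 row 3 — prev 3 → HIT
6: bank 3 row 2 — prev 6 → CONFLICT
7: bank 0 row 4 — prev None → EMPTY
8: bank 0 row 1 — prev 4 → CONFLICT
9: bank 0 row 3 — prev 1 → CONFLICT
10: bank 0 row 2 — prev 3 → CONFLICT
11: bank 2 row 7 — prev None → EMPTY
12: bank 2 row 1 — prev 7 → CONFLICT
13: bank 0 row 6 — prev 2 → CONFLICT
14: bank 0 row 0 — prev 6 → CONFLICT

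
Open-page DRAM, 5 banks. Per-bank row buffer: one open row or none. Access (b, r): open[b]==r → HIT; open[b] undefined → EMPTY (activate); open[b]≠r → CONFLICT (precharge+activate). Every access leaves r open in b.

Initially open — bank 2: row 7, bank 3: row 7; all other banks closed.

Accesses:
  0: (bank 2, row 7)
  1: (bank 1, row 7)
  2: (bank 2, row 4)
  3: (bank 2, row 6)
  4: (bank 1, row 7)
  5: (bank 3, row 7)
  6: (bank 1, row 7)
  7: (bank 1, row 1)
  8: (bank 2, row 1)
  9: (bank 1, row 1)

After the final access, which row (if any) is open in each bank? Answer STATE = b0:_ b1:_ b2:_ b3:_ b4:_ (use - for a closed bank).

  [0] b2 r7: had r7 ⇒ H
  [1] b1 r7: no row ⇒ E
  [2] b2 r4: had r7 ⇒ C
  [3] b2 r6: had r4 ⇒ C
  [4] b1 r7: had r7 ⇒ H
  [5] b3 r7: had r7 ⇒ H
  [6] b1 r7: had r7 ⇒ H
  [7] b1 r1: had r7 ⇒ C
  [8] b2 r1: had r6 ⇒ C
  [9] b1 r1: had r1 ⇒ H

STATE = b0:- b1:1 b2:1 b3:7 b4:-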